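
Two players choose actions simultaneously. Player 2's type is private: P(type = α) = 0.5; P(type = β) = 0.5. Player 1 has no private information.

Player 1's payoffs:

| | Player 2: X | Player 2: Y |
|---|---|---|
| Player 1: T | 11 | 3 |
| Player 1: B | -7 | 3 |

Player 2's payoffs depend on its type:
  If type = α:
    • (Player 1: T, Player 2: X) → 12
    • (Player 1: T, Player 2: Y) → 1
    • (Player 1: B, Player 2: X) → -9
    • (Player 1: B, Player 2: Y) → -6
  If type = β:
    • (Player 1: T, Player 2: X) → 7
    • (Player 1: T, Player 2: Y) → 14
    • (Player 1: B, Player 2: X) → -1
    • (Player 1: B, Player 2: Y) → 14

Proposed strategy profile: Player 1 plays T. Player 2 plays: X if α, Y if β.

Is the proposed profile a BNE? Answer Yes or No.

Yes

Player 1 plays T: E[T] = 0.5·(11) + 0.5·(3) = 7; E[B] = -2. Best-responding. ✓
Player 2 (type α), facing T: X gives 12, Y gives 1. Proposed X is best. ✓
Player 2 (type β), facing T: X gives 7, Y gives 14. Proposed Y is best. ✓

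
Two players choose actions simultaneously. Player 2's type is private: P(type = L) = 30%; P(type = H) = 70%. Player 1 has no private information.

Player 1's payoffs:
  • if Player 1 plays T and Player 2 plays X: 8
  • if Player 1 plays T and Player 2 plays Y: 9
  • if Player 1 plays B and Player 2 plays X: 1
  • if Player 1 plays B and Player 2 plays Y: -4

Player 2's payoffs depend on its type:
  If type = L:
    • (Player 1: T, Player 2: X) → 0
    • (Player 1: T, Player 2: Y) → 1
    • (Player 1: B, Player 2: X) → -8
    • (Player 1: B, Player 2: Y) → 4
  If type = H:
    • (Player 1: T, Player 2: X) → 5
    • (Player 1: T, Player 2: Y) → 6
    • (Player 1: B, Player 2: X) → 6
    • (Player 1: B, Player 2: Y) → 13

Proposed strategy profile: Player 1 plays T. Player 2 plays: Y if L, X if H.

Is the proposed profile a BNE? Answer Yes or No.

Player 1 plays T: E[T] = 0.3·(9) + 0.7·(8) = 8.3; E[B] = -0.5. Best-responding. ✓
Player 2 (type L), facing T: X gives 0, Y gives 1. Proposed Y is best. ✓
Player 2 (type H), facing T: X gives 5, Y gives 6. Proposed X is not best — profitable deviation exists. ✗

No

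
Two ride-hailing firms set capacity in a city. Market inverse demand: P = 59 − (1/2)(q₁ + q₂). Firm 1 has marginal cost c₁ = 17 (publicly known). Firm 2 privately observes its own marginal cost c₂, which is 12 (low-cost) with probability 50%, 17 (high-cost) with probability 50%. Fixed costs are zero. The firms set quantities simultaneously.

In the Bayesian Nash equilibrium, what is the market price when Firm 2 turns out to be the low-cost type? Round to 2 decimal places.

28.92

Type-c best response for Firm 2: q₂(c) = (59 − c) − q₁/2.
Firm 1 maximizes expected profit; its first-order condition is 59 − q₁ − (1/2)E[q₂] − 17 = 0.
Substituting E[q₂] and solving: E[c₂] = 14.5, so q₁ = (59 − 2·17 + 14.5)/(3/2) = 26.3333.
q₂(low-cost) = 33.8333, so P = 59 − (1/2)·(26.3333 + 33.8333) = 28.9167.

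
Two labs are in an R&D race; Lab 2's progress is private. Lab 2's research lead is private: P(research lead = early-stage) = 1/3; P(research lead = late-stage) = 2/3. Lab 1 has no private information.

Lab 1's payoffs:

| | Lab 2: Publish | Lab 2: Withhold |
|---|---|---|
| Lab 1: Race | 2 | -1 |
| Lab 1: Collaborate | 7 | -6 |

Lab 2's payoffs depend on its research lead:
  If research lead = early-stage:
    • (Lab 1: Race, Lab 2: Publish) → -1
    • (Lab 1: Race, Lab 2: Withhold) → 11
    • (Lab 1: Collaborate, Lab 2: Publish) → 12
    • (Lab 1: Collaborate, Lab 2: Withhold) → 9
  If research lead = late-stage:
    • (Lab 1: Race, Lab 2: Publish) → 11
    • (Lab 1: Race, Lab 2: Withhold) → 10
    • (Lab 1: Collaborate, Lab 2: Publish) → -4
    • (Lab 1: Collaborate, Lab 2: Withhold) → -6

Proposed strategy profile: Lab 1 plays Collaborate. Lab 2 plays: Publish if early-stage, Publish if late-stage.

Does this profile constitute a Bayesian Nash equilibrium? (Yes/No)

Yes

A profile is a BNE iff every type of every player is best-responding given beliefs about the other side.
Lab 1 plays Collaborate: E[Collaborate] = 1/3·(7) + 2/3·(7) = 7; E[Race] = 2. Best-responding. ✓
Lab 2 (research lead early-stage), facing Collaborate: Publish gives 12, Withhold gives 9. Proposed Publish is best. ✓
Lab 2 (research lead late-stage), facing Collaborate: Publish gives -4, Withhold gives -6. Proposed Publish is best. ✓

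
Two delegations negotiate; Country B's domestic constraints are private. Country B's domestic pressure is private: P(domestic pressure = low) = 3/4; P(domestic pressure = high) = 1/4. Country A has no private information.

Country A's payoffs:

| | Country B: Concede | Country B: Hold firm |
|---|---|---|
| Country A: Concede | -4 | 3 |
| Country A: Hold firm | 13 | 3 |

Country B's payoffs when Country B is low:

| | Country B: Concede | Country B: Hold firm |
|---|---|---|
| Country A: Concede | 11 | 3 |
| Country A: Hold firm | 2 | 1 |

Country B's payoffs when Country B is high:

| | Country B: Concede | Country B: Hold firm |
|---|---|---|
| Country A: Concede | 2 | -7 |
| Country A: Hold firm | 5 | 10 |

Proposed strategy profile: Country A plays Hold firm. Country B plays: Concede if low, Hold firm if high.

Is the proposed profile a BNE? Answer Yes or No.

Country A plays Hold firm: E[Hold firm] = 3/4·(13) + 1/4·(3) = 21/2; E[Concede] = -9/4. Best-responding. ✓
Country B (domestic pressure low), facing Hold firm: Concede gives 2, Hold firm gives 1. Proposed Concede is best. ✓
Country B (domestic pressure high), facing Hold firm: Concede gives 5, Hold firm gives 10. Proposed Hold firm is best. ✓

Yes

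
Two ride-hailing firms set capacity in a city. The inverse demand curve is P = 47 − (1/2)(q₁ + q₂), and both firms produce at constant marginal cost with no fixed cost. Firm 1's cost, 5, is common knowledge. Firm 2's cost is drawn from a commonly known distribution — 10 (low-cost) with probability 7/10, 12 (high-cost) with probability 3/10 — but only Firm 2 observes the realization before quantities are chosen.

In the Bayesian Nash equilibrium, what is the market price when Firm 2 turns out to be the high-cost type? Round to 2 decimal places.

21.57

Firm 2 with cost c maximizes (47 − (1/2)(q₁+q₂) − c)·q₂, giving q₂(c) = (47 − c − (1/2)q₁).
E[c₂] = 7/10·10 + 3/10·12 = 10.6
Firm 1's FOC against E[q₂] yields q₁ = (47 − 2·5 + E[c₂])/(3/2) = (47 − 10 + 10.6)/(3/2) = 31.7333.
q₂(high-cost) = 19.1333, so P = 47 − (1/2)·(31.7333 + 19.1333) = 21.5667.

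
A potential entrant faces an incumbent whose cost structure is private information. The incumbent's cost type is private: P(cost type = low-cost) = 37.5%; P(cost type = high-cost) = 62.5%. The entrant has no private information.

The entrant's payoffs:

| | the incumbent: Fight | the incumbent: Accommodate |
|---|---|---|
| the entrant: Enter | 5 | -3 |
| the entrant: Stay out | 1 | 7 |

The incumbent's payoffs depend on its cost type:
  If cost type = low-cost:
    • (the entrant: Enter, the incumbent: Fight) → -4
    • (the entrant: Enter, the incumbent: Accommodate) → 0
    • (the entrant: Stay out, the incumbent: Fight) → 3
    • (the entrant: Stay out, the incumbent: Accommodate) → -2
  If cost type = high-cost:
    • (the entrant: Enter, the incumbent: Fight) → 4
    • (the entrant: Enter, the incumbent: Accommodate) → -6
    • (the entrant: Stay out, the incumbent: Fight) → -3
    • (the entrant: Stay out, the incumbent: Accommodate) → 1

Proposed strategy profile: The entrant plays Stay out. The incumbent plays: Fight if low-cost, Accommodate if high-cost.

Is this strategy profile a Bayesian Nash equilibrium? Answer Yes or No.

Yes

The entrant plays Stay out: E[Stay out] = 0.375·(1) + 0.625·(7) = 4.75; E[Enter] = 0. Best-responding. ✓
The incumbent (cost type low-cost), facing Stay out: Fight gives 3, Accommodate gives -2. Proposed Fight is best. ✓
The incumbent (cost type high-cost), facing Stay out: Fight gives -3, Accommodate gives 1. Proposed Accommodate is best. ✓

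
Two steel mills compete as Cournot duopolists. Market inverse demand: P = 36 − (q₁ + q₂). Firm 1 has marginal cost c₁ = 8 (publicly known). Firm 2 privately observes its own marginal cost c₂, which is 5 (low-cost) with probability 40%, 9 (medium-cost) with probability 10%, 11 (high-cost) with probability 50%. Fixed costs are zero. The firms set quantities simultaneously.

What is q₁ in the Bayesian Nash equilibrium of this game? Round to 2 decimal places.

Each type of Firm 2 best-responds to q₁; Firm 1 best-responds to the expected q₂ over Firm 2's types.
Firm 2 with cost c maximizes (36 − (q₁+q₂) − c)·q₂, giving q₂(c) = (36 − c − q₁)/2.
E[c₂] = 0.4·5 + 0.1·9 + 0.5·11 = 8.4
Firm 1's FOC against E[q₂] yields q₁ = (36 − 2·8 + E[c₂])/3 = (36 − 16 + 8.4)/3 = 9.46667.

9.47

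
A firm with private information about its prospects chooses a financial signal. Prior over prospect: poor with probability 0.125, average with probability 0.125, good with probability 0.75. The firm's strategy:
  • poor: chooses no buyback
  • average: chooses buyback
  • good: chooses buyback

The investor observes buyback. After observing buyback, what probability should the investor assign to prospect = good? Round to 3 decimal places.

0.857

P(buyback) = 0.125·0 + 0.125·1 + 0.75·1 = 0.875
P(good | buyback) = (0.75·1) / 0.875 = 0.75 / 0.875 = 0.857143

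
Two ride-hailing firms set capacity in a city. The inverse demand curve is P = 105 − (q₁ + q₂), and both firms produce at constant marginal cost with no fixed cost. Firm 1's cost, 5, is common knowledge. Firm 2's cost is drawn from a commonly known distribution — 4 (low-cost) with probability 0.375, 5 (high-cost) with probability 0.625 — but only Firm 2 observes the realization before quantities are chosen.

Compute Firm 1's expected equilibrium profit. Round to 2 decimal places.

Type-c best response for Firm 2: q₂(c) = (105 − c)/2 − q₁/2.
Firm 1 maximizes expected profit; its first-order condition is 105 − 2q₁ − E[q₂] − 5 = 0.
Substituting E[q₂] and solving: E[c₂] = 4.625, so q₁ = (105 − 2·5 + 4.625)/3 = 33.2083.
E[P] = 105 − (q₁ + E[q₂]) = 38.2083; Firm 1's expected profit = (E[P] − 5)·q₁ = (38.2083 − 5)·33.2083 = 1102.79.

1102.79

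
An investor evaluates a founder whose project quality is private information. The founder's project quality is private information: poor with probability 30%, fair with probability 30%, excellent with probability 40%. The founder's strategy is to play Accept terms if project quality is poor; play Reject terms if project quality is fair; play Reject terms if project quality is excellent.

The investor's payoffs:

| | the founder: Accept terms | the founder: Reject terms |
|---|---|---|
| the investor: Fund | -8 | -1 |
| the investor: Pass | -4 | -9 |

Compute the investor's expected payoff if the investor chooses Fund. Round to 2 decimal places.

E[Fund] = 0.3·(-8) + 0.3·(-1) + 0.4·(-1) = (-2.4) + (-0.3) + (-0.4) = -3.1

-3.10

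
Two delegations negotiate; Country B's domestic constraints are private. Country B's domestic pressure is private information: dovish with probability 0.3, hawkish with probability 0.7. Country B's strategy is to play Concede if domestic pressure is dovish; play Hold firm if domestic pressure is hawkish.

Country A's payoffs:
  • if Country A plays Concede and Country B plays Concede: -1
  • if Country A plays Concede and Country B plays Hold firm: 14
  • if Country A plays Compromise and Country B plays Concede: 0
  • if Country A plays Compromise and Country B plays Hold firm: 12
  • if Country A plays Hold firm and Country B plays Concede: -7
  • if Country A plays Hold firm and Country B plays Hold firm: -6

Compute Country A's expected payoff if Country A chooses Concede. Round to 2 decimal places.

9.50

E[Concede] = 0.3·(-1) + 0.7·14 = (-0.3) + 9.8 = 9.5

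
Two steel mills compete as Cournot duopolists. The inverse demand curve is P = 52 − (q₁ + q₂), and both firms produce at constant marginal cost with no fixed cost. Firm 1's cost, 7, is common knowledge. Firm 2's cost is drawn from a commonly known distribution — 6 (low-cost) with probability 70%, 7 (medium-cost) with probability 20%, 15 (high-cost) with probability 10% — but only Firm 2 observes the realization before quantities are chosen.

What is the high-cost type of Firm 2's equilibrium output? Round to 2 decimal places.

10.98

Firm 2 with cost c maximizes (52 − (q₁+q₂) − c)·q₂, giving q₂(c) = (52 − c − q₁)/2.
E[c₂] = 0.7·6 + 0.2·7 + 0.1·15 = 7.1
Firm 1's FOC against E[q₂] yields q₁ = (52 − 2·7 + E[c₂])/3 = (52 − 14 + 7.1)/3 = 15.0333.
q₂(high-cost) = (52 − 15 − 15.0333)/2 = 10.9833.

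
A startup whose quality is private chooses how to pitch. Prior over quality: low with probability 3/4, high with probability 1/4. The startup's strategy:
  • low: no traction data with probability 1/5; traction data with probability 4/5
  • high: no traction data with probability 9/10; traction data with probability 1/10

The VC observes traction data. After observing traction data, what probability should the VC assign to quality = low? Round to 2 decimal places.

P(traction data) = (3/4)·(4/5) + (1/4)·(1/10) = 5/8
P(low | traction data) = ((3/4)·(4/5)) / (5/8) = (3/5) / (5/8) = 24/25

0.96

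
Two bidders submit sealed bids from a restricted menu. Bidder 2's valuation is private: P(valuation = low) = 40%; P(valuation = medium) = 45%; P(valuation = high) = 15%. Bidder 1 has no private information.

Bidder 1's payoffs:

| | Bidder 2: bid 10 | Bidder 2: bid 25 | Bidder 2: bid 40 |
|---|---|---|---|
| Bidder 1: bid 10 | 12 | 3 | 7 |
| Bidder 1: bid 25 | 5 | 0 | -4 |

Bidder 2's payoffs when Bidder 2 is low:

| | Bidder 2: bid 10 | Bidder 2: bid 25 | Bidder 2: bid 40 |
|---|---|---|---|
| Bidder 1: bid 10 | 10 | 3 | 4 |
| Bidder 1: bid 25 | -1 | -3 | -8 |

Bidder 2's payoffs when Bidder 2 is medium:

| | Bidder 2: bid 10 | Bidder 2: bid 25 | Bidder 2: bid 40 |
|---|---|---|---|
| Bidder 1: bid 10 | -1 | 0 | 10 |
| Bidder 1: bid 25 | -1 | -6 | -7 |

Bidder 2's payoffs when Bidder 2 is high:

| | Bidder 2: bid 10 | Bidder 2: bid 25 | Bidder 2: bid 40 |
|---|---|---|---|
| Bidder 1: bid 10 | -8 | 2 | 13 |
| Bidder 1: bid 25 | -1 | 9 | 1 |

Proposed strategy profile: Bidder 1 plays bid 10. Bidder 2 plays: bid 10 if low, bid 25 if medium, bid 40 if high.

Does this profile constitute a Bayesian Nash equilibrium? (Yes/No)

No

Bidder 1 plays bid 10: E[bid 10] = 0.4·(12) + 0.45·(3) + 0.15·(7) = 7.2; E[bid 25] = 1.4. Best-responding. ✓
Bidder 2 (valuation low), facing bid 10: bid 10 gives 10, bid 25 gives 3, bid 40 gives 4. Proposed bid 10 is best. ✓
Bidder 2 (valuation medium), facing bid 10: bid 10 gives -1, bid 25 gives 0, bid 40 gives 10. Proposed bid 25 is not best — profitable deviation exists. ✗
Bidder 2 (valuation high), facing bid 10: bid 10 gives -8, bid 25 gives 2, bid 40 gives 13. Proposed bid 40 is best. ✓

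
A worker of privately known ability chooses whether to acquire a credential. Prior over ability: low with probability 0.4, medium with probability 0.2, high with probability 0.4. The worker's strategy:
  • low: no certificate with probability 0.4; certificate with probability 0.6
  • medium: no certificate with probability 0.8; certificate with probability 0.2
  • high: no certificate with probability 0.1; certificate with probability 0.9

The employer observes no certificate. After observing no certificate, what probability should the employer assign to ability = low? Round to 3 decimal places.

0.444

P(no certificate) = 0.4·0.4 + 0.2·0.8 + 0.4·0.1 = 0.36
P(low | no certificate) = (0.4·0.4) / 0.36 = 0.16 / 0.36 = 0.444444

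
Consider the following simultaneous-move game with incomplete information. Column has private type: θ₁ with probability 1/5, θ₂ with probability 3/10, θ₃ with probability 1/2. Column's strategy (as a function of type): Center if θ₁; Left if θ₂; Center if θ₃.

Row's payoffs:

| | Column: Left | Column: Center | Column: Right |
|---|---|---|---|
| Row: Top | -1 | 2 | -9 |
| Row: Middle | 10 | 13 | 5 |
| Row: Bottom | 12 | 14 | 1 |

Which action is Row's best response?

Compute Row's expected payoff for each action, taking the expectation over Column's type.
E[Top] = 1/5·(2) + 3/10·(-1) + 1/2·(2) = 11/10
E[Middle] = 1/5·(13) + 3/10·(10) + 1/2·(13) = 121/10
E[Bottom] = 1/5·(14) + 3/10·(12) + 1/2·(14) = 67/5
Best response: Bottom (67/5 is the largest).

Bottom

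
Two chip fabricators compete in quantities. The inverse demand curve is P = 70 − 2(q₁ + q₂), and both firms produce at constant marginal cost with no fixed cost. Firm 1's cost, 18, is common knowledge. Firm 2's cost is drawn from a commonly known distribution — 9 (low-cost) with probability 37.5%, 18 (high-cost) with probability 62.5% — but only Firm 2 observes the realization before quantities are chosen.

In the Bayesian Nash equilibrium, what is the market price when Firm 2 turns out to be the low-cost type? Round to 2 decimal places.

31.40

Firm 2 with cost c maximizes (70 − 2(q₁+q₂) − c)·q₂, giving q₂(c) = (70 − c − 2q₁)/4.
E[c₂] = 0.375·9 + 0.625·18 = 14.625
Firm 1's FOC against E[q₂] yields q₁ = (70 − 2·18 + E[c₂])/6 = (70 − 36 + 14.625)/6 = 8.10417.
q₂(low-cost) = 11.1979, so P = 70 − 2·(8.10417 + 11.1979) = 31.3958.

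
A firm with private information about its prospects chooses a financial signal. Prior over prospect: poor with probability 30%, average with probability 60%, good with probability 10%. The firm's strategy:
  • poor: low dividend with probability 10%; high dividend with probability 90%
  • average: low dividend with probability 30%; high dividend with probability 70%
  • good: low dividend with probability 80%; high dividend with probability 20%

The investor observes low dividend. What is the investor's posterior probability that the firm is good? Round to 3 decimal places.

P(low dividend) = 0.3·0.1 + 0.6·0.3 + 0.1·0.8 = 0.29
P(good | low dividend) = (0.1·0.8) / 0.29 = 0.08 / 0.29 = 0.275862

0.276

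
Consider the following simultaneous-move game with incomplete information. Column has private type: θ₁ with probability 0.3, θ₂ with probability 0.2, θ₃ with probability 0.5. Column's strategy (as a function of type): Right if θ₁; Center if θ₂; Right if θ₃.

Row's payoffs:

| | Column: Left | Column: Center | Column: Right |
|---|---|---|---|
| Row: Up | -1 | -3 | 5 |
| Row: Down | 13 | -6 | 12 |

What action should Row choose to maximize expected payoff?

Compute Row's expected payoff for each action, taking the expectation over Column's type.
E[Up] = 0.3·(5) + 0.2·(-3) + 0.5·(5) = 3.4
E[Down] = 0.3·(12) + 0.2·(-6) + 0.5·(12) = 8.4
Best response: Down (8.4 is the largest).

Down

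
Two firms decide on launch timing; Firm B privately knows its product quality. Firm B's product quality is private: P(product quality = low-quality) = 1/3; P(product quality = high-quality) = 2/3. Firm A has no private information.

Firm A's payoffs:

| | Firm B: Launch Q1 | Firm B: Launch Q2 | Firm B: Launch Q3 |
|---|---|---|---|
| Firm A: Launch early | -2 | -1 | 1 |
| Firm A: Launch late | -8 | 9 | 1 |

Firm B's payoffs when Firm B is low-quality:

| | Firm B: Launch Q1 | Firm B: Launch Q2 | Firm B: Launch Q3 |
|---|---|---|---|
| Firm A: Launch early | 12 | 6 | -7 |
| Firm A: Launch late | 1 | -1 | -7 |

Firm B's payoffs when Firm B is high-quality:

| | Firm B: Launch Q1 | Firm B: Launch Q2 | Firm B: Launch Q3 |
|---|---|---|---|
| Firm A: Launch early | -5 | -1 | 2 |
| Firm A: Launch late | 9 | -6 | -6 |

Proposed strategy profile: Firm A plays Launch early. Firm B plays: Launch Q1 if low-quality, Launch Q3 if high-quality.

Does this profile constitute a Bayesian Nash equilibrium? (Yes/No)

Yes

Firm A plays Launch early: E[Launch early] = 1/3·(-2) + 2/3·(1) = 0; E[Launch late] = -2. Best-responding. ✓
Firm B (product quality low-quality), facing Launch early: Launch Q1 gives 12, Launch Q2 gives 6, Launch Q3 gives -7. Proposed Launch Q1 is best. ✓
Firm B (product quality high-quality), facing Launch early: Launch Q1 gives -5, Launch Q2 gives -1, Launch Q3 gives 2. Proposed Launch Q3 is best. ✓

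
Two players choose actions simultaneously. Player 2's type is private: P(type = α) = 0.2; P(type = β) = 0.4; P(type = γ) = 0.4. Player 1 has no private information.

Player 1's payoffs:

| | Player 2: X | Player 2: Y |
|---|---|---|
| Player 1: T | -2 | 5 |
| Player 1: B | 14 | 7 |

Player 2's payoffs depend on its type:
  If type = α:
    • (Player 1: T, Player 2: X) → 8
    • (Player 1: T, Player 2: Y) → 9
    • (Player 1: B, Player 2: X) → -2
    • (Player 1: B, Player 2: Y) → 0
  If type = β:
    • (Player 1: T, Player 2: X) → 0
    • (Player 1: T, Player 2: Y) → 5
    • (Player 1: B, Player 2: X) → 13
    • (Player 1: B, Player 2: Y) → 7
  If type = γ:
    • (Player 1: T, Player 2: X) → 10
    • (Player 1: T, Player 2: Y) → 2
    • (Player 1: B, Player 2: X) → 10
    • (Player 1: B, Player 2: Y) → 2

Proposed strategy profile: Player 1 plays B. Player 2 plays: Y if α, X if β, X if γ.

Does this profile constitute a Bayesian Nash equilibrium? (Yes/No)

A profile is a BNE iff every type of every player is best-responding given beliefs about the other side.
Player 1 plays B: E[B] = 0.2·(7) + 0.4·(14) + 0.4·(14) = 12.6; E[T] = -0.6. Best-responding. ✓
Player 2 (type α), facing B: X gives -2, Y gives 0. Proposed Y is best. ✓
Player 2 (type β), facing B: X gives 13, Y gives 7. Proposed X is best. ✓
Player 2 (type γ), facing B: X gives 10, Y gives 2. Proposed X is best. ✓

Yes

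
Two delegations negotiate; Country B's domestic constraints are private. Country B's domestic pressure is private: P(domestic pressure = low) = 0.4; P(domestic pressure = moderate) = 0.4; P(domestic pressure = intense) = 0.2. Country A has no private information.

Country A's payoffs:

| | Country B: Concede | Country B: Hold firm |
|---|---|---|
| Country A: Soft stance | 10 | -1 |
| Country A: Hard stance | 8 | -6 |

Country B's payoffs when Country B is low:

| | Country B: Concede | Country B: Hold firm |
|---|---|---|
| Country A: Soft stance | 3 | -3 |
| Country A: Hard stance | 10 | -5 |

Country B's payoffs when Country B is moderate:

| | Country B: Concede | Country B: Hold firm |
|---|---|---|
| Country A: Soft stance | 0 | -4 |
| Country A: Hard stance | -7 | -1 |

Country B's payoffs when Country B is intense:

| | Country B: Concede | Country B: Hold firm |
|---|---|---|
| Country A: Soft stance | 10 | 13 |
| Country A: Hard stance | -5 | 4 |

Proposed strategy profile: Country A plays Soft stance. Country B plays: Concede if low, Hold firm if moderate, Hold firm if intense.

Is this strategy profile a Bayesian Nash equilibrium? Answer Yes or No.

No

Country A plays Soft stance: E[Soft stance] = 0.4·(10) + 0.4·(-1) + 0.2·(-1) = 3.4; E[Hard stance] = -0.4. Best-responding. ✓
Country B (domestic pressure low), facing Soft stance: Concede gives 3, Hold firm gives -3. Proposed Concede is best. ✓
Country B (domestic pressure moderate), facing Soft stance: Concede gives 0, Hold firm gives -4. Proposed Hold firm is not best — profitable deviation exists. ✗
Country B (domestic pressure intense), facing Soft stance: Concede gives 10, Hold firm gives 13. Proposed Hold firm is best. ✓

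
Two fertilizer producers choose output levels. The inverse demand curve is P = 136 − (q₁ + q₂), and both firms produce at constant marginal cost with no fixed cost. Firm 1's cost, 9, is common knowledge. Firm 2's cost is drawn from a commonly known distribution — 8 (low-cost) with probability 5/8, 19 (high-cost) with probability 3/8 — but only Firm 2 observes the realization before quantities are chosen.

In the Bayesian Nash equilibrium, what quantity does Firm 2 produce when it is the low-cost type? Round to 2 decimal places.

Type-c best response for Firm 2: q₂(c) = (136 − c)/2 − q₁/2.
Firm 1 maximizes expected profit; its first-order condition is 136 − 2q₁ − E[q₂] − 9 = 0.
Substituting E[q₂] and solving: E[c₂] = 12.125, so q₁ = (136 − 2·9 + 12.125)/3 = 43.375.
q₂(low-cost) = (136 − 8 − 43.375)/2 = 42.3125.

42.31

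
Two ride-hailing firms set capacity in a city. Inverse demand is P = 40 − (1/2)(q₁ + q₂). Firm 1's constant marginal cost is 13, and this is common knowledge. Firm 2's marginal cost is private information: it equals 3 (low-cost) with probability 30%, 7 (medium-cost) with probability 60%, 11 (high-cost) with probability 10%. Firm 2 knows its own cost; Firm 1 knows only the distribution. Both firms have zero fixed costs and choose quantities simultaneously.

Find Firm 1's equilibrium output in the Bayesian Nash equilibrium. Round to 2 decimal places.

Firm 2 with cost c maximizes (40 − (1/2)(q₁+q₂) − c)·q₂, giving q₂(c) = (40 − c − (1/2)q₁).
E[c₂] = 0.3·3 + 0.6·7 + 0.1·11 = 6.2
Firm 1's FOC against E[q₂] yields q₁ = (40 − 2·13 + E[c₂])/(3/2) = (40 − 26 + 6.2)/(3/2) = 13.4667.

13.47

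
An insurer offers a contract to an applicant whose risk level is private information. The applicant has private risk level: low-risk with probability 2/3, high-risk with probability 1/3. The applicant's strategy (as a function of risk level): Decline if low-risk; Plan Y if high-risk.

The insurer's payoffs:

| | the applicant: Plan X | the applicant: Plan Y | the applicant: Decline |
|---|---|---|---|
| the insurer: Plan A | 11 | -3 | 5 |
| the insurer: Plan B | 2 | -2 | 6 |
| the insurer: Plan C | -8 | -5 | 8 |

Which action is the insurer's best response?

Compute the insurer's expected payoff for each action, taking the expectation over the applicant's type.
E[Plan A] = 2/3·(5) + 1/3·(-3) = 7/3
E[Plan B] = 2/3·(6) + 1/3·(-2) = 10/3
E[Plan C] = 2/3·(8) + 1/3·(-5) = 11/3
Best response: Plan C (11/3 is the largest).

Plan C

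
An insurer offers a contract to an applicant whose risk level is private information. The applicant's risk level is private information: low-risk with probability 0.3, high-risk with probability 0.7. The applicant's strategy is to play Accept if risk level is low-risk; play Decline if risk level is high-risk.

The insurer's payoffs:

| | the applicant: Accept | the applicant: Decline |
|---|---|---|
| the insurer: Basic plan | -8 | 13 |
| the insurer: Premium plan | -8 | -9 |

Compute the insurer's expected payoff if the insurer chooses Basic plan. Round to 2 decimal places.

6.70

Take the expectation over the applicant's risk level, weighting each type's action by its prior probability.
E[Basic plan] = 0.3·(-8) + 0.7·13 = (-2.4) + 9.1 = 6.7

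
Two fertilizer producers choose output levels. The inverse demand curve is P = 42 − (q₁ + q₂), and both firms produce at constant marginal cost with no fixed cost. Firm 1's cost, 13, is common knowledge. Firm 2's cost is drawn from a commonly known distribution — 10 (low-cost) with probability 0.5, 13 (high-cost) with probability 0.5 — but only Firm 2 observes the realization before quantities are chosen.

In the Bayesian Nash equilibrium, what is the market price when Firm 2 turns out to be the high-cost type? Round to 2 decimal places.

Type-c best response for Firm 2: q₂(c) = (42 − c)/2 − q₁/2.
Firm 1 maximizes expected profit; its first-order condition is 42 − 2q₁ − E[q₂] − 13 = 0.
Substituting E[q₂] and solving: E[c₂] = 11.5, so q₁ = (42 − 2·13 + 11.5)/3 = 9.16667.
q₂(high-cost) = 9.91667, so P = 42 − (9.16667 + 9.91667) = 22.9167.

22.92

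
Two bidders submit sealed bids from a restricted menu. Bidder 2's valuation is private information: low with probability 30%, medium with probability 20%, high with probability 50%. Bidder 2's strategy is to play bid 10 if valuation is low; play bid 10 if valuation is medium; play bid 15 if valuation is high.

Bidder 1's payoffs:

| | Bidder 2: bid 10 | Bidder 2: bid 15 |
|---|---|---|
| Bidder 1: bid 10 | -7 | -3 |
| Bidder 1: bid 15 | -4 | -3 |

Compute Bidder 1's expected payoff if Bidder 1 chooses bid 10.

-5

E[bid 10] = 0.3·(-7) + 0.2·(-7) + 0.5·(-3) = (-2.1) + (-1.4) + (-1.5) = -5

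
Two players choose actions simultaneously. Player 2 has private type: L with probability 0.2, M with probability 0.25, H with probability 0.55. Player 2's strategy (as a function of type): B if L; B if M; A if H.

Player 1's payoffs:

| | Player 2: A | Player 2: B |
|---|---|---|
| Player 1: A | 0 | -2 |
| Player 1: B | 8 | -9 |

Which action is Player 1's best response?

B

E[A] = 0.2·(-2) + 0.25·(-2) + 0.55·(0) = -0.9
E[B] = 0.2·(-9) + 0.25·(-9) + 0.55·(8) = 0.35
Best response: B (0.35 is the largest).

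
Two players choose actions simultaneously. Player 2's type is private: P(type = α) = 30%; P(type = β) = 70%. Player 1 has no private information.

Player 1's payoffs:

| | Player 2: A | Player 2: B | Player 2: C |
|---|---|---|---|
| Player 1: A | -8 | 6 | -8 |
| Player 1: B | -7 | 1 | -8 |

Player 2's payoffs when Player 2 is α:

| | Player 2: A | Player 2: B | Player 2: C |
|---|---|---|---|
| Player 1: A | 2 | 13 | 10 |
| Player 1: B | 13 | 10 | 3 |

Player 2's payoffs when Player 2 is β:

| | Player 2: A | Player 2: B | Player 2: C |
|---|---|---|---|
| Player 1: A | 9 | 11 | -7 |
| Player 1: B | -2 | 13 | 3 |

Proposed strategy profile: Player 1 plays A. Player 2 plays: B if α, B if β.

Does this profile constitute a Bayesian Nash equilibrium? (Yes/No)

Yes

Player 1 plays A: E[A] = 0.3·(6) + 0.7·(6) = 6; E[B] = 1. Best-responding. ✓
Player 2 (type α), facing A: A gives 2, B gives 13, C gives 10. Proposed B is best. ✓
Player 2 (type β), facing A: A gives 9, B gives 11, C gives -7. Proposed B is best. ✓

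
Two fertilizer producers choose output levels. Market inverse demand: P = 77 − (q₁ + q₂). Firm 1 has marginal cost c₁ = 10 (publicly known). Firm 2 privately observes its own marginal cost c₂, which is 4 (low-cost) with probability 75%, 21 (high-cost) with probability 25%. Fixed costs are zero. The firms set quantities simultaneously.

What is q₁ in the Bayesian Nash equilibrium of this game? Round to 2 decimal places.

21.75

Type-c best response for Firm 2: q₂(c) = (77 − c)/2 − q₁/2.
Firm 1 maximizes expected profit; its first-order condition is 77 − 2q₁ − E[q₂] − 10 = 0.
Substituting E[q₂] and solving: E[c₂] = 8.25, so q₁ = (77 − 2·10 + 8.25)/3 = 21.75.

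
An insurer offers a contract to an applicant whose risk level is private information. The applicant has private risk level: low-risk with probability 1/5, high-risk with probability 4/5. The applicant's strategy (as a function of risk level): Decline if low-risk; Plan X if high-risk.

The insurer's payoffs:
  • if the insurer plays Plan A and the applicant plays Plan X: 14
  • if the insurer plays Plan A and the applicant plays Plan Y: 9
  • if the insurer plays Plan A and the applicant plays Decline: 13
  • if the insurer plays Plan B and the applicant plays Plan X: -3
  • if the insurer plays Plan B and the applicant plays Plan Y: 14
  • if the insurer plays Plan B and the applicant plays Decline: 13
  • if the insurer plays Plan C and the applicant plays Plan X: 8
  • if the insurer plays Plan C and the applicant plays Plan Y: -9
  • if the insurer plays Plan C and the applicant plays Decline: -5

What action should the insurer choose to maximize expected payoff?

E[Plan A] = 1/5·(13) + 4/5·(14) = 69/5
E[Plan B] = 1/5·(13) + 4/5·(-3) = 1/5
E[Plan C] = 1/5·(-5) + 4/5·(8) = 27/5
Best response: Plan A (69/5 is the largest).

Plan A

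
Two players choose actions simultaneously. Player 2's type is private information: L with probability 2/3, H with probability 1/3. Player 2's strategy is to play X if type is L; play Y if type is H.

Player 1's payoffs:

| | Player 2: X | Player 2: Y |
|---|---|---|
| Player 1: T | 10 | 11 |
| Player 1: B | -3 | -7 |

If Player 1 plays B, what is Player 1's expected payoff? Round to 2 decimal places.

-4.33

E[B] = 2/3·(-3) + 1/3·(-7) = (-2) + (-7/3) = -13/3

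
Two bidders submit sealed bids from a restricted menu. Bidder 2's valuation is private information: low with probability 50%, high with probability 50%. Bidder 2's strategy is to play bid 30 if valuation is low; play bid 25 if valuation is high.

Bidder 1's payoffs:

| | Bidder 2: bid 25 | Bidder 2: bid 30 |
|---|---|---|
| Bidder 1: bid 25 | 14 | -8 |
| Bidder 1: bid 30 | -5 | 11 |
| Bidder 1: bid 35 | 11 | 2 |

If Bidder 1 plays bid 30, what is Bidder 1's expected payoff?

3

E[bid 30] = 0.5·11 + 0.5·(-5) = 5.5 + (-2.5) = 3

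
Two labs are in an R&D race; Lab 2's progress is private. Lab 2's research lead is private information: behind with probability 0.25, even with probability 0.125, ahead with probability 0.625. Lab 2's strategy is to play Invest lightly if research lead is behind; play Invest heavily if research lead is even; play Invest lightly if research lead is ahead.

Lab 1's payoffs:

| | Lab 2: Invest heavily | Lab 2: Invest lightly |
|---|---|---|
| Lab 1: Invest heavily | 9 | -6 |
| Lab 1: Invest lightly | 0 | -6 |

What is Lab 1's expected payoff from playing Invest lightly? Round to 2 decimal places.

-5.25

E[Invest lightly] = 0.25·(-6) + 0.125·0 + 0.625·(-6) = (-1.5) + 0 + (-3.75) = -5.25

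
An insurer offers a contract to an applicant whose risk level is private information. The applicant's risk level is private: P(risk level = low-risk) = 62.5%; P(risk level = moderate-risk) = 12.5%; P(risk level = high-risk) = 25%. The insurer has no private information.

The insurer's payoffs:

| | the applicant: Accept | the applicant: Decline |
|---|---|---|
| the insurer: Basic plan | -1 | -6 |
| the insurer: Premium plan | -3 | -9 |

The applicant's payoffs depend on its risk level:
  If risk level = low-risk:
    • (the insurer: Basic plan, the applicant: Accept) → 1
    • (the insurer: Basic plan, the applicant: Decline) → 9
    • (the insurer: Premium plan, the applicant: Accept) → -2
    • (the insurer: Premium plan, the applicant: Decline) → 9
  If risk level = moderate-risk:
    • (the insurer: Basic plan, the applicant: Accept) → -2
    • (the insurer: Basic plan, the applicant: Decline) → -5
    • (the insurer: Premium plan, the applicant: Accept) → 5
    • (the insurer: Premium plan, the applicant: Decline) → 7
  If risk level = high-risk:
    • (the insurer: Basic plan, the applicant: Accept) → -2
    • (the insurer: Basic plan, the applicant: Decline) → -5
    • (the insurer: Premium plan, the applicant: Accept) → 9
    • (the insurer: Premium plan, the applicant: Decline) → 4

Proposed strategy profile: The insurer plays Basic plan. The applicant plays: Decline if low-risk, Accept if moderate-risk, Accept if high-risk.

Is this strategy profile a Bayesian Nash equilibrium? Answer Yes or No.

The insurer plays Basic plan: E[Basic plan] = 0.625·(-6) + 0.125·(-1) + 0.25·(-1) = -4.125; E[Premium plan] = -6.75. Best-responding. ✓
The applicant (risk level low-risk), facing Basic plan: Accept gives 1, Decline gives 9. Proposed Decline is best. ✓
The applicant (risk level moderate-risk), facing Basic plan: Accept gives -2, Decline gives -5. Proposed Accept is best. ✓
The applicant (risk level high-risk), facing Basic plan: Accept gives -2, Decline gives -5. Proposed Accept is best. ✓

Yes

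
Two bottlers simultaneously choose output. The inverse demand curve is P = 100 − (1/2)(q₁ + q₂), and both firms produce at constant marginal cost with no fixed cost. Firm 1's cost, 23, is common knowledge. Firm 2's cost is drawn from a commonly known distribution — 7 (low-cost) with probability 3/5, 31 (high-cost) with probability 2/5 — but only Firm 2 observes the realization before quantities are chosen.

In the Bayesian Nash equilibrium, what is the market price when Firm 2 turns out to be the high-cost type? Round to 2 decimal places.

53.73

Type-c best response for Firm 2: q₂(c) = (100 − c) − q₁/2.
Firm 1 maximizes expected profit; its first-order condition is 100 − q₁ − (1/2)E[q₂] − 23 = 0.
Substituting E[q₂] and solving: E[c₂] = 16.6, so q₁ = (100 − 2·23 + 16.6)/(3/2) = 47.0667.
q₂(high-cost) = 45.4667, so P = 100 − (1/2)·(47.0667 + 45.4667) = 53.7333.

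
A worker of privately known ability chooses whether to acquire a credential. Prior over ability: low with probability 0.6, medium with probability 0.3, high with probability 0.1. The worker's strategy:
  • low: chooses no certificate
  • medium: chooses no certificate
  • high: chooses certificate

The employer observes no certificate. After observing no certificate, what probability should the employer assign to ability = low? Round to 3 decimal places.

P(no certificate) = 0.6·1 + 0.3·1 + 0.1·0 = 0.9
P(low | no certificate) = (0.6·1) / 0.9 = 0.6 / 0.9 = 0.666667

0.667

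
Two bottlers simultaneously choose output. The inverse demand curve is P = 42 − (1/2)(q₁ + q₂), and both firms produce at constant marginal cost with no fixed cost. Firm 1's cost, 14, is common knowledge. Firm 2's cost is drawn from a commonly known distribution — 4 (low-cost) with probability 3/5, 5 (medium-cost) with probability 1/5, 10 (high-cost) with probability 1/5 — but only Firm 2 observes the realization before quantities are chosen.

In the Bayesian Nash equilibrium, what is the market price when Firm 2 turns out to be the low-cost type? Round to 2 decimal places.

Firm 2 with cost c maximizes (42 − (1/2)(q₁+q₂) − c)·q₂, giving q₂(c) = (42 − c − (1/2)q₁).
E[c₂] = 3/5·4 + 1/5·5 + 1/5·10 = 5.4
Firm 1's FOC against E[q₂] yields q₁ = (42 − 2·14 + E[c₂])/(3/2) = (42 − 28 + 5.4)/(3/2) = 12.9333.
q₂(low-cost) = 31.5333, so P = 42 − (1/2)·(12.9333 + 31.5333) = 19.7667.

19.77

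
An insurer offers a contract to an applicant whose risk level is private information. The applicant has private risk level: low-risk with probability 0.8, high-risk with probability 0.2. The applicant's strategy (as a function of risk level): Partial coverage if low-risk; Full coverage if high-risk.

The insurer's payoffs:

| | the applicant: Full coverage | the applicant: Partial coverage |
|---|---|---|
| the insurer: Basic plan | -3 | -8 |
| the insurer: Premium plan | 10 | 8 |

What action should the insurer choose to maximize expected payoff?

Compute the insurer's expected payoff for each action, taking the expectation over the applicant's type.
E[Basic plan] = 0.8·(-8) + 0.2·(-3) = -7
E[Premium plan] = 0.8·(8) + 0.2·(10) = 8.4
Best response: Premium plan (8.4 is the largest).

Premium plan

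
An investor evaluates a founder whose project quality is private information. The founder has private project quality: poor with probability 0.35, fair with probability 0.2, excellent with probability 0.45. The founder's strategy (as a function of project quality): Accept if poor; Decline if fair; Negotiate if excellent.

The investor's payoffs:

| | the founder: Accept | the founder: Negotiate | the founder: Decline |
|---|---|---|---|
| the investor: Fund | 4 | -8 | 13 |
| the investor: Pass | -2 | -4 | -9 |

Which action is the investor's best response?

Fund

E[Fund] = 0.35·(4) + 0.2·(13) + 0.45·(-8) = 0.4
E[Pass] = 0.35·(-2) + 0.2·(-9) + 0.45·(-4) = -4.3
Best response: Fund (0.4 is the largest).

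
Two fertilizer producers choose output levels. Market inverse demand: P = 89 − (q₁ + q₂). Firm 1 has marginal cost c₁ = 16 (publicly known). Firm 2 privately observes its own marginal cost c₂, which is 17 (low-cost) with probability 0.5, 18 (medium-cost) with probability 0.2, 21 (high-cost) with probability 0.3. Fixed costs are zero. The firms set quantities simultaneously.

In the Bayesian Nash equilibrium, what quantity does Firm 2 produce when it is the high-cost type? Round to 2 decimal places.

21.43

Firm 2 with cost c maximizes (89 − (q₁+q₂) − c)·q₂, giving q₂(c) = (89 − c − q₁)/2.
E[c₂] = 0.5·17 + 0.2·18 + 0.3·21 = 18.4
Firm 1's FOC against E[q₂] yields q₁ = (89 − 2·16 + E[c₂])/3 = (89 − 32 + 18.4)/3 = 25.1333.
q₂(high-cost) = (89 − 21 − 25.1333)/2 = 21.4333.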